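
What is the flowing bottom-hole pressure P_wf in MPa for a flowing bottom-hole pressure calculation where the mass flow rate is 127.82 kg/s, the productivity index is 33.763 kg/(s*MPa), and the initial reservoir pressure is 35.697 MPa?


P_wf = P_i - mdot / PI
P_wf = 35.697 - 127.82 / 33.763
P_wf = 31.911 MPa


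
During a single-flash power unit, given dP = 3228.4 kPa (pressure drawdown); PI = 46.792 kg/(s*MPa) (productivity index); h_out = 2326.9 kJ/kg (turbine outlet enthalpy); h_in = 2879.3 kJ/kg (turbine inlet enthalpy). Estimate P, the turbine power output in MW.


Step 1: mdot = PI * dP / 1000 = 46.792 * 3228.4 / 1000 = 151.0633 kg/s
Step 2: P = mdot*(h_in - h_out)/1000 = 151.0633*(2879.3 - 2326.9)/1000 = 83.447 MW
P = 83.447 MW


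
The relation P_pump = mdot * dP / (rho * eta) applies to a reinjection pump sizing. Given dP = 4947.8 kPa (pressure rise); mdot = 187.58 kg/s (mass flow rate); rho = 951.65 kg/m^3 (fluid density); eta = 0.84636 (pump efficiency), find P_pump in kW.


P_pump = mdot * dP / (rho * eta)
P_pump = 187.58 * 4947.8 / (951.65 * 0.84636)
P_pump = 1152.3 kW


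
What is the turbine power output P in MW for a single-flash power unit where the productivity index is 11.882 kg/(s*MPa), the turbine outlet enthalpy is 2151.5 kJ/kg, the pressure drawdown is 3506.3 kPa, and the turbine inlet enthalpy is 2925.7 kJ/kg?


Step 1: mdot = PI * dP / 1000 = 11.882 * 3506.3 / 1000 = 41.66186 kg/s
Step 2: P = mdot*(h_in - h_out)/1000 = 41.66186*(2925.7 - 2151.5)/1000 = 32.255 MW
P = 32.255 MW


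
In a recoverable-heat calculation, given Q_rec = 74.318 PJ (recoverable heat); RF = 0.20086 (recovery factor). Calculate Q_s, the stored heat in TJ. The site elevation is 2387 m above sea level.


Q_s = Q_rec / RF
Q_s = 74.318 / 0.20086
Q_s = 369.9990 PJ
Convert: 369.9990 PJ * 1000.0 = 3.7000e+05 TJ
Q_s = 3.7000e+05 TJ


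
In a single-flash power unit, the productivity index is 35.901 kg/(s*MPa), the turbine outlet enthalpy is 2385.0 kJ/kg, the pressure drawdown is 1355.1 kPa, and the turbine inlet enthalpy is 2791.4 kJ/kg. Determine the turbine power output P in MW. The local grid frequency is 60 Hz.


Step 1: mdot = PI * dP / 1000 = 35.901 * 1355.1 / 1000 = 48.64945 kg/s
Step 2: P = mdot*(h_in - h_out)/1000 = 48.64945*(2791.4 - 2385.0)/1000 = 19.771 MW
P = 19.771 MW


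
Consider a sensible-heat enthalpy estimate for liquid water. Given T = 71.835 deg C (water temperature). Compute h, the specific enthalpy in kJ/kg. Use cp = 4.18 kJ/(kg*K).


h = cp * T
h = 4.18 * 71.835
h = 300.27 kJ/kg


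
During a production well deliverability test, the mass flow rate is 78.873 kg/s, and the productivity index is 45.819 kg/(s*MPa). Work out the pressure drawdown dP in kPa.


dP = mdot * 1000 / PI
dP = 78.873 * 1000 / 45.819
dP = 1721.4 kPa


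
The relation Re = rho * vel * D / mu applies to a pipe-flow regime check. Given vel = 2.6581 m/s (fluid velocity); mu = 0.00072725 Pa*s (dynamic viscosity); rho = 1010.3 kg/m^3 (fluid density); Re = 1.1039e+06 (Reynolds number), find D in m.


D = Re * mu / (rho * vel)
D = 1.1039e+06 * 0.00072725 / (1010.3 * 2.6581)
D = 0.29895 m


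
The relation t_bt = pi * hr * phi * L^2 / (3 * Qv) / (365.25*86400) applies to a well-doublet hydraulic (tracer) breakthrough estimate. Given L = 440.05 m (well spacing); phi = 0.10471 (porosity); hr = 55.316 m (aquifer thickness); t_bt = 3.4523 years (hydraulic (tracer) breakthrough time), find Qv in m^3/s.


Qv = pi*hr*phi*L^2 / (3*t_bt*365.25*86400)
Qv = pi*55.316*0.10471*440.05^2 / (3*3.4523*365.25*86400)
Qv = 0.010781 m^3/s


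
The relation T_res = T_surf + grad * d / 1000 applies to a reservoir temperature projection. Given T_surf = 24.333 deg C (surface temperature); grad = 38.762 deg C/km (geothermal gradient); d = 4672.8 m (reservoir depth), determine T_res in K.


T_res = T_surf + grad * d / 1000
T_res = 24.333 + 38.762 * 4672.8 / 1000
T_res = 205.4601 deg C
Convert to K: 205.4601 + 273.15 = 478.61 K
T_res = 478.61 K


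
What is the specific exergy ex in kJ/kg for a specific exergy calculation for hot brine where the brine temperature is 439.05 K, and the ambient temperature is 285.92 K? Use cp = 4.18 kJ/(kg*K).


ex = cp * ((T_b - T_0) - T_0 * ln(T_b/T_0))
ex = 4.18 * ((439.05 - 285.92) - 285.92 * ln(439.05/285.92))
ex = 127.48 kJ/kg


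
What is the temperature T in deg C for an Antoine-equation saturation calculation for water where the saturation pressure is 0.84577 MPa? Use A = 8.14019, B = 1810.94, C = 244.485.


T = B / (A - log10(P_sat * 760 / 0.101325)) - C
T = 1810.94 / (8.14019 - log10(0.84577 * 760 / 0.101325)) - 244.485
T = 172.99 deg C


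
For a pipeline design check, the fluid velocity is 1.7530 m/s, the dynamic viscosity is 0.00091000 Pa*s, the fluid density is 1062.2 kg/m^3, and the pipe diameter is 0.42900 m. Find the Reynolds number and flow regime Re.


Step 1: Re = rho*vel*D/mu = 1062.2*1.753*0.429/0.00091 = 8.7782e+05
Step 2: Re = 8.7782e+05 > 4000, so flow is turbulent.
Re = 8.7782e+05 (turbulent)


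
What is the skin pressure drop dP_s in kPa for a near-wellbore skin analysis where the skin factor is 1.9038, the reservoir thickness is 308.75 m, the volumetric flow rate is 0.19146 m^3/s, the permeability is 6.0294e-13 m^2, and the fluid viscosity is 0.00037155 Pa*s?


dP_s = S * q * mu / (2*pi*k*hr) / 1000
dP_s = 1.9038 * 0.19146 * 0.00037155 / (2*pi*6.0294e-13*308.75) / 1000
dP_s = 115.79 kPa


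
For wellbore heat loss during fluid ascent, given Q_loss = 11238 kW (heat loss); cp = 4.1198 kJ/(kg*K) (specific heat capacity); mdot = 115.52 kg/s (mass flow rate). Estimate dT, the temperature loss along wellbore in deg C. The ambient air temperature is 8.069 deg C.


dT = Q_loss / (mdot * cp)
dT = 11238 / (115.52 * 4.1198)
dT = 23.61325 K
Convert (temperature difference, 1 K = 1 deg C): 23.61325 K = 23.61325 deg C
dT = 23.613 deg C


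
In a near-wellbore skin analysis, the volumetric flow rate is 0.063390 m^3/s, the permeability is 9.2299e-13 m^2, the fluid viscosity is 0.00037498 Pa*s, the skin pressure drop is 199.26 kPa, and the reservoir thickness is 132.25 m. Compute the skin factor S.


S = dP_s * 1000 * 2*pi*k*hr / (q*mu)
S = 199.26 * 1000 * 2*pi*9.2299e-13*132.25 / (0.063390*0.00037498)
S = 6.4293


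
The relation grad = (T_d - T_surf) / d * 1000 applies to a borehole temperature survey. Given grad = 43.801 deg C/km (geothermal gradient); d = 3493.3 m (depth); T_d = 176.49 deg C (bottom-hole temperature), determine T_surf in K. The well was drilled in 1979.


T_surf = T_d - grad * d / 1000
T_surf = 176.49 - 43.801 * 3493.3 / 1000
T_surf = 23.47997 deg C
Convert to K: 23.47997 + 273.15 = 296.63 K
T_surf = 296.63 K


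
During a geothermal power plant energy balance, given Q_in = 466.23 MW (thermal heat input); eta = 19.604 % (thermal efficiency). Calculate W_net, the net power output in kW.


W_net = eta / 100 * Q_in
W_net = 19.604 / 100 * 466.23
W_net = 91.39973 MW
Convert: 91.39973 MW * 1000.0 = 91400 kW
W_net = 91400 kW


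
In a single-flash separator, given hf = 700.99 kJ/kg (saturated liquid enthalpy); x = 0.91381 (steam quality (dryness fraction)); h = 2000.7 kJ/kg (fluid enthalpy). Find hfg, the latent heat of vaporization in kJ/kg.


hfg = (h - hf) / x
hfg = (2000.7 - 700.99) / 0.91381
hfg = 1422.3 kJ/kg


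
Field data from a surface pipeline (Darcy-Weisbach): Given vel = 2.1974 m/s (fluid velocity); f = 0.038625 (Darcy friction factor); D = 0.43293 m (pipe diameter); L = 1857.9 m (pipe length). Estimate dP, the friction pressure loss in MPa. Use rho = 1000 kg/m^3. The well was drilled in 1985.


dP = f * (L/D) * (rho*vel^2/2) / 1000
dP = 0.038625 * (1857.9/0.43293) * (1000*2.1974^2/2) / 1000
dP = 400.1855 kPa
Convert: 400.1855 kPa * 0.001 = 0.40019 MPa
dP = 0.40019 MPa


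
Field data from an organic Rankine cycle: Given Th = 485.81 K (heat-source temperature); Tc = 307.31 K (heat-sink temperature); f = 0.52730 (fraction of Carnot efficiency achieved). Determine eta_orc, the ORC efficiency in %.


eta_orc = (1 - Tc/Th) * f * 100
eta_orc = (1 - 307.31/485.81) * 0.52730 * 100
eta_orc = 19.374 %


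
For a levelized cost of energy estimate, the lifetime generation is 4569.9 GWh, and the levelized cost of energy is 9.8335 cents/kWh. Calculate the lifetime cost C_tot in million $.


C_tot = LCOE / 100 * E_tot
C_tot = 9.8335 / 100 * 4569.9
C_tot = 449.38 million $


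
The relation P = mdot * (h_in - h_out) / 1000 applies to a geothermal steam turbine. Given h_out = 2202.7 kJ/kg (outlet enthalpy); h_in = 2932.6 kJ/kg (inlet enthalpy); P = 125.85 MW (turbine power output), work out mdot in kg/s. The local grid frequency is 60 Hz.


mdot = P * 1000 / (h_in - h_out)
mdot = 125.85 * 1000 / (2932.6 - 2202.7)
mdot = 172.42 kg/s


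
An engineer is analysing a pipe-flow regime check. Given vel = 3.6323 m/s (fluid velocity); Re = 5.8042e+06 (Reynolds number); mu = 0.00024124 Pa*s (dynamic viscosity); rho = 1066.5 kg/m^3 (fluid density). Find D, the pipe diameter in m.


D = Re * mu / (rho * vel)
D = 5.8042e+06 * 0.00024124 / (1066.5 * 3.6323)
D = 0.36145 m


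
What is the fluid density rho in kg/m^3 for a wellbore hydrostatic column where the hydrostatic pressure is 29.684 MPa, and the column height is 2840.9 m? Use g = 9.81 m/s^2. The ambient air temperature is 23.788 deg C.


rho = P * 1e6 / (g * h)
rho = 29.684 * 1e6 / (9.81 * 2840.9)
rho = 1065.1 kg/m^3


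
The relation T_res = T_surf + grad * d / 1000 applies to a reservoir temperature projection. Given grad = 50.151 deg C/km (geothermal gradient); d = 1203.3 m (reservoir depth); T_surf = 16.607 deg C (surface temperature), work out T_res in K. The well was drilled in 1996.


T_res = T_surf + grad * d / 1000
T_res = 16.607 + 50.151 * 1203.3 / 1000
T_res = 76.95370 deg C
Convert to K: 76.95370 + 273.15 = 350.10 K
T_res = 350.10 K


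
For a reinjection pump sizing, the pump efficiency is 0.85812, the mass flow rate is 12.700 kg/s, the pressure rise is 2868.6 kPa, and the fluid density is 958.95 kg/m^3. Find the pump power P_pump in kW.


P_pump = mdot * dP / (rho * eta)
P_pump = 12.700 * 2868.6 / (958.95 * 0.85812)
P_pump = 44.272 kW


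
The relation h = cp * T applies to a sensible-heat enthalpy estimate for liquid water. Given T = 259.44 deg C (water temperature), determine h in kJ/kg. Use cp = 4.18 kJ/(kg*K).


h = cp * T
h = 4.18 * 259.44
h = 1084.5 kJ/kg


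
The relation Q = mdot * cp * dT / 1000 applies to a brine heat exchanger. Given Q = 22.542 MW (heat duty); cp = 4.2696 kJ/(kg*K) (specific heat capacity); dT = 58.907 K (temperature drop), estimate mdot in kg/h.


mdot = Q * 1000 / (cp * dT)
mdot = 22.542 * 1000 / (4.2696 * 58.907)
mdot = 89.62689 kg/s
Convert: 89.62689 kg/s * 3600.0 = 3.2266e+05 kg/h
mdot = 3.2266e+05 kg/h


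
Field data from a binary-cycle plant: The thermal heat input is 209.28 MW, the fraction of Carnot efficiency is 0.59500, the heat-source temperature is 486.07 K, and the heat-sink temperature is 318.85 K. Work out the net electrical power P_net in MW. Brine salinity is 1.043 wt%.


Step 1: eta = (1 - Tc/Th)*f = (1 - 318.85/486.07)*0.595 = 0.2046946
Step 2: P_net = eta * Q_in = 0.2046946 * 209.28 = 42.838 MW
P_net = 42.838 MW


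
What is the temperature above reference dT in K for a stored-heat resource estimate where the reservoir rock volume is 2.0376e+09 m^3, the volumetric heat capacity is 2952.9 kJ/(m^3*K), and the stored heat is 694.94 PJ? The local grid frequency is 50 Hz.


dT = Q_s * 1e12 / (Vr * rhoc)
dT = 694.94 * 1e12 / (2.0376e+09 * 2952.9)
dT = 115.50 K


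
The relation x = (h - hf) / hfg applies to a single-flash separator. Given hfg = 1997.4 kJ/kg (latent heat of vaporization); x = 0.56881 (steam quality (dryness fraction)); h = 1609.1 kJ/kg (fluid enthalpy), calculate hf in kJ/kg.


hf = h - x * hfg
hf = 1609.1 - 0.56881 * 1997.4
hf = 472.96 kJ/kg


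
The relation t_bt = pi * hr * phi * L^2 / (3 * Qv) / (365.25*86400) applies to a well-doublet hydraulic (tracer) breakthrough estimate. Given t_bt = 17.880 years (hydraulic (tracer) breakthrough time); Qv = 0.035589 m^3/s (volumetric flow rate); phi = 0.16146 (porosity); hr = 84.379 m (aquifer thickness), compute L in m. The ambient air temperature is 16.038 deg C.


L = sqrt(t_bt*365.25*86400*3*Qv / (pi*hr*phi))
L = sqrt(17.880*365.25*86400*3*0.035589 / (pi*84.379*0.16146))
L = 1186.4 m


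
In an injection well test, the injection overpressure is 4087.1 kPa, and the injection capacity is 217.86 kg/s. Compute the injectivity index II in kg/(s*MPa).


II = mdot * 1000 / dP
II = 217.86 * 1000 / 4087.1
II = 53.304 kg/(s*MPa)


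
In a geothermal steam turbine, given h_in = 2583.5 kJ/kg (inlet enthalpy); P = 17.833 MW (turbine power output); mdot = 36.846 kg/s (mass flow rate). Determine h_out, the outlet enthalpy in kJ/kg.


h_out = h_in - P * 1000 / mdot
h_out = 2583.5 - 17.833 * 1000 / 36.846
h_out = 2099.5 kJ/kg


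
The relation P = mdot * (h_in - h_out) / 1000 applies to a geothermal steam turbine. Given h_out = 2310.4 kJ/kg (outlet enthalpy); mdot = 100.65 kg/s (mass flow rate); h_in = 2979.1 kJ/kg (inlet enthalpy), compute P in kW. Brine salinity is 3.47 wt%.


P = mdot * (h_in - h_out) / 1000
P = 100.65 * (2979.1 - 2310.4) / 1000
P = 67.30465 MW
Convert: 67.30465 MW * 1000.0 = 67305 kW
P = 67305 kW


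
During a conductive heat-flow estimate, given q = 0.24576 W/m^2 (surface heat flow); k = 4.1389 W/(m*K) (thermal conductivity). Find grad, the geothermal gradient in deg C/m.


grad = q * 1000 / k
grad = 0.24576 * 1000 / 4.1389
grad = 59.37810 deg C/km
Convert: 59.37810 deg C/km * 0.001 = 0.059378 deg C/m
grad = 0.059378 deg C/m


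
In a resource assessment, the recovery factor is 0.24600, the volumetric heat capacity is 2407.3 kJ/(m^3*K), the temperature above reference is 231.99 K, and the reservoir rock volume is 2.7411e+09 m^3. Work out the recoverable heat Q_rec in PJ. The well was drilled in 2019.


Step 1: Q_s = Vr*rhoc*dT/1e12 = 2.7411e+09*2407.3*231.99/1e12 = 1530.821 PJ
Step 2: Q_rec = Q_s * RF = 1530.821 * 0.246 = 376.58 PJ
Q_rec = 376.58 PJ


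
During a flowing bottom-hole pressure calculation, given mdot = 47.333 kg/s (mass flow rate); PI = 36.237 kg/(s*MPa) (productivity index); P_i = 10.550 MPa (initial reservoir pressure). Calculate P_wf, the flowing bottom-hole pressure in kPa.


P_wf = P_i - mdot / PI
P_wf = 10.550 - 47.333 / 36.237
P_wf = 9.243794 MPa
Convert: 9.243794 MPa * 1000.0 = 9243.8 kPa
P_wf = 9243.8 kPa


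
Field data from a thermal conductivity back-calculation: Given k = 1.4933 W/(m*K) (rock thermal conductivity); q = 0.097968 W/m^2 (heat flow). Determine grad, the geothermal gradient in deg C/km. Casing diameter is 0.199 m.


grad = q / k * 1000
grad = 0.097968 / 1.4933 * 1000
grad = 65.605 deg C/km


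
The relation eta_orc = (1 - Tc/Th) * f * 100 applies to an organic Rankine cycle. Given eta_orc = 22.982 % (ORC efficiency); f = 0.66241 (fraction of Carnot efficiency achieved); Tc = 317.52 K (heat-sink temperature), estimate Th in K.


Th = Tc / (1 - (eta_orc/100)/f)
Th = 317.52 / (1 - (22.982/100)/0.66241)
Th = 486.21 K


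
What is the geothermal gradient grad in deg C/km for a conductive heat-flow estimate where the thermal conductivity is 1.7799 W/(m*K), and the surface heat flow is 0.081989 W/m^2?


grad = q * 1000 / k
grad = 0.081989 * 1000 / 1.7799
grad = 46.064 deg C/km


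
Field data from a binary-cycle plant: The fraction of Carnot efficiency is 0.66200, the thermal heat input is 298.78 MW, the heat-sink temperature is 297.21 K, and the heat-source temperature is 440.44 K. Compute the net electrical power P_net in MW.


Step 1: eta = (1 - Tc/Th)*f = (1 - 297.21/440.44)*0.662 = 0.2152808
Step 2: P_net = eta * Q_in = 0.2152808 * 298.78 = 64.322 MW
P_net = 64.322 MW


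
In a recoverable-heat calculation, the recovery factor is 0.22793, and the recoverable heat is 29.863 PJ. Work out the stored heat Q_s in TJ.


Q_s = Q_rec / RF
Q_s = 29.863 / 0.22793
Q_s = 131.0183 PJ
Convert: 131.0183 PJ * 1000.0 = 1.3102e+05 TJ
Q_s = 1.3102e+05 TJ


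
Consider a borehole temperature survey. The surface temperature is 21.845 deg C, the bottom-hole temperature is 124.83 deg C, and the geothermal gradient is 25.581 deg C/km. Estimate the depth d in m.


d = (T_d - T_surf) / grad * 1000
d = (124.83 - 21.845) / 25.581 * 1000
d = 4025.8 m


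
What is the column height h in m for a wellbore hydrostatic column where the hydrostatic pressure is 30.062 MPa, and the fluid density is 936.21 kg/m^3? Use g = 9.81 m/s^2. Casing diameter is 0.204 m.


h = P * 1e6 / (g * rho)
h = 30.062 * 1e6 / (9.81 * 936.21)
h = 3273.2 m


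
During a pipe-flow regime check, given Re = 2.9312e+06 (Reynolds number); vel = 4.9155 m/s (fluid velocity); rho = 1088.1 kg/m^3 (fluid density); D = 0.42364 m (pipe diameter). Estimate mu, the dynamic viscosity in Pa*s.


mu = rho * vel * D / Re
mu = 1088.1 * 4.9155 * 0.42364 / 2.9312e+06
mu = 0.00077302 Pa*s


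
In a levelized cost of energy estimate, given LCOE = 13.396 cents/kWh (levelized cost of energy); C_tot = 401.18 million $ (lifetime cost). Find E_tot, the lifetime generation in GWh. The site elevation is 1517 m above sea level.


E_tot = C_tot / LCOE * 100
E_tot = 401.18 / 13.396 * 100
E_tot = 2994.8 GWh


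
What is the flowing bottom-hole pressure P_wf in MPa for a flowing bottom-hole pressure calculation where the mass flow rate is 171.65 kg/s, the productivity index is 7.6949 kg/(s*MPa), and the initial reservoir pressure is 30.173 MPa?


P_wf = P_i - mdot / PI
P_wf = 30.173 - 171.65 / 7.6949
P_wf = 7.8660 MPa


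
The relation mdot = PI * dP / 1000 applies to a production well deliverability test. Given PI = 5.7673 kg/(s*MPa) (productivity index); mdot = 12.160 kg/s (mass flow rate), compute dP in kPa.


dP = mdot * 1000 / PI
dP = 12.160 * 1000 / 5.7673
dP = 2108.4 kPa


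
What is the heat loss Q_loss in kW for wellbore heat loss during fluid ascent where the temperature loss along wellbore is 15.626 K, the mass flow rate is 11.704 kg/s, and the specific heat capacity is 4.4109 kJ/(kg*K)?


Q_loss = mdot * cp * dT
Q_loss = 11.704 * 4.4109 * 15.626
Q_loss = 806.69 kW


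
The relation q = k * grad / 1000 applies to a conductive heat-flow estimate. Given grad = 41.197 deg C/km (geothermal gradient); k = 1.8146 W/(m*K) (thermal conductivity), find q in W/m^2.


q = k * grad / 1000
q = 1.8146 * 41.197 / 1000
q = 0.074756 W/m^2


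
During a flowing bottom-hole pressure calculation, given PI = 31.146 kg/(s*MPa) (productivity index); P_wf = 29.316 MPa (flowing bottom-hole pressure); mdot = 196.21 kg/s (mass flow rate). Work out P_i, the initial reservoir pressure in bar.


P_i = P_wf + mdot / PI
P_i = 29.316 + 196.21 / 31.146
P_i = 35.61569 MPa
Convert: 35.61569 MPa * 10.0 = 356.16 bar
P_i = 356.16 bar


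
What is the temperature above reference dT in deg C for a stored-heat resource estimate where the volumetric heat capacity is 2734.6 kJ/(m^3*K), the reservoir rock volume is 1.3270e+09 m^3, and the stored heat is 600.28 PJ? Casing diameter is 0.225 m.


dT = Q_s * 1e12 / (Vr * rhoc)
dT = 600.28 * 1e12 / (1.3270e+09 * 2734.6)
dT = 165.4204 K
Convert (temperature difference, 1 K = 1 deg C): 165.4204 K = 165.4204 deg C
dT = 165.42 deg C


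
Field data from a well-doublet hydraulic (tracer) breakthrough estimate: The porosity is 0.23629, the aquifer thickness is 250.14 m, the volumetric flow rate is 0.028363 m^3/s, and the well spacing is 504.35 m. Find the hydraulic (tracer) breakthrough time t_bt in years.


t_bt = pi * hr * phi * L^2 / (3 * Qv) / (365.25*86400)
t_bt = pi * 250.14 * 0.23629 * 504.35^2 / (3 * 0.028363) / (365.25*86400)
t_bt = 17.590 years


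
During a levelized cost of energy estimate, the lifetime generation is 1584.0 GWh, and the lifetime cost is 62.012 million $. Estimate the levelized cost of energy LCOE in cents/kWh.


LCOE = C_tot / E_tot * 100
LCOE = 62.012 / 1584.0 * 100
LCOE = 3.9149 cents/kWh


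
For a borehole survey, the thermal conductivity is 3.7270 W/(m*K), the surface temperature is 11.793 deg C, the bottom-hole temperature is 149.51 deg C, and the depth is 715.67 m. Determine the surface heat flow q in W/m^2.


Step 1: grad = (T_d - T_surf)/d * 1000 = (149.51 - 11.793)/715.67 * 1000 = 192.4309 deg C/km
Step 2: q = k * grad / 1000 = 3.727 * 192.4309 / 1000 = 0.71719 W/m^2
q = 0.71719 W/m^2


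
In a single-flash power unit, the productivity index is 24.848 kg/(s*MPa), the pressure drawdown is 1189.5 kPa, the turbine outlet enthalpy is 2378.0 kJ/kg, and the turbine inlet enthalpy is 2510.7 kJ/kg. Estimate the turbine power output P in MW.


Step 1: mdot = PI * dP / 1000 = 24.848 * 1189.5 / 1000 = 29.55670 kg/s
Step 2: P = mdot*(h_in - h_out)/1000 = 29.55670*(2510.7 - 2378.0)/1000 = 3.9222 MW
P = 3.9222 MW


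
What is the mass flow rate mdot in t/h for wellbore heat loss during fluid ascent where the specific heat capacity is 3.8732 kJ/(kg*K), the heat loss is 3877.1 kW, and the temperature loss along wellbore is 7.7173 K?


mdot = Q_loss / (cp * dT)
mdot = 3877.1 / (3.8732 * 7.7173)
mdot = 129.7095 kg/s
Convert: 129.7095 kg/s * 3.6 = 466.95 t/h
mdot = 466.95 t/h


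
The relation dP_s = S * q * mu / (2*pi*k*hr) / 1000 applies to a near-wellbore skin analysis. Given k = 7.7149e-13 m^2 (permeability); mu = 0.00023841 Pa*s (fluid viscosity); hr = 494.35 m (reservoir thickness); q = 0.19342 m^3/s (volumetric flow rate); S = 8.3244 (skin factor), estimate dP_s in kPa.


dP_s = S * q * mu / (2*pi*k*hr) / 1000
dP_s = 8.3244 * 0.19342 * 0.00023841 / (2*pi*7.7149e-13*494.35) / 1000
dP_s = 160.19 kPa


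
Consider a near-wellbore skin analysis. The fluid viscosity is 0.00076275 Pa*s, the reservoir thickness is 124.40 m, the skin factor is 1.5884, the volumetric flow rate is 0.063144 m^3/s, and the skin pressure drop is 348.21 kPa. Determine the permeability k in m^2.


k = S*q*mu / (2*pi*dP_s*1000*hr)
k = 1.5884*0.063144*0.00076275 / (2*pi*348.21*1000*124.40)
k = 2.8108e-13 m^2


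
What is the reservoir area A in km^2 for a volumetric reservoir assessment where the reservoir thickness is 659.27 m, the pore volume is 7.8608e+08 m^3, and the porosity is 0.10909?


A = Vp / (1e6 * hr * phi)
A = 7.8608e+08 / (1e6 * 659.27 * 0.10909)
A = 10.930 km^2


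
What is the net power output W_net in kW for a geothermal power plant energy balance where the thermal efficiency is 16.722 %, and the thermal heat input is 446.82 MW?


W_net = eta / 100 * Q_in
W_net = 16.722 / 100 * 446.82
W_net = 74.71724 MW
Convert: 74.71724 MW * 1000.0 = 74717 kW
W_net = 74717 kW


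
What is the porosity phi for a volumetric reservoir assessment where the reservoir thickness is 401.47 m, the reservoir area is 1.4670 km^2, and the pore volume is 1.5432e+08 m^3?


phi = Vp / (A * 1e6 * hr)
phi = 1.5432e+08 / (1.4670 * 1e6 * 401.47)
phi = 0.26202


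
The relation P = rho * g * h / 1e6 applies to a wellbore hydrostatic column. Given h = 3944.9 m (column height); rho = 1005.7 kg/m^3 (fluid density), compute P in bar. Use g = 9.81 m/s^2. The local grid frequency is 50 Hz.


P = rho * g * h / 1e6
P = 1005.7 * 9.81 * 3944.9 / 1e6
P = 38.92006 MPa
Convert: 38.92006 MPa * 10.0 = 389.20 bar
P = 389.20 bar


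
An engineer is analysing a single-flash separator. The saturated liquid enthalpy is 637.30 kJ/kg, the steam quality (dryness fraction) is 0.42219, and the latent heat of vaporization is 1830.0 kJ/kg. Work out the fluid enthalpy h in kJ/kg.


h = hf + x * hfg
h = 637.30 + 0.42219 * 1830.0
h = 1409.9 kJ/kg


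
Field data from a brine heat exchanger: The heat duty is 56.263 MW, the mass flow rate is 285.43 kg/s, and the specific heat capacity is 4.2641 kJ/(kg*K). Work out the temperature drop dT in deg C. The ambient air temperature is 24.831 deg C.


dT = Q * 1000 / (mdot * cp)
dT = 56.263 * 1000 / (285.43 * 4.2641)
dT = 46.22702 K
Convert (temperature difference, 1 K = 1 deg C): 46.22702 K = 46.22702 deg C
dT = 46.227 deg C


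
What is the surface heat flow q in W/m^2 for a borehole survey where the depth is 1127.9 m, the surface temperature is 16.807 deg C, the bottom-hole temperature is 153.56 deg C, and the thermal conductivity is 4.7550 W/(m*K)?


Step 1: grad = (T_d - T_surf)/d * 1000 = (153.56 - 16.807)/1127.9 * 1000 = 121.2457 deg C/km
Step 2: q = k * grad / 1000 = 4.755 * 121.2457 / 1000 = 0.57652 W/m^2
q = 0.57652 W/m^2


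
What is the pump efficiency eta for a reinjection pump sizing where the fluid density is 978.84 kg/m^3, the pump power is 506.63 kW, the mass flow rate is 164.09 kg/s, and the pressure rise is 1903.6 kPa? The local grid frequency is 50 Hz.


eta = mdot * dP / (rho * P_pump)
eta = 164.09 * 1903.6 / (978.84 * 506.63)
eta = 0.62988


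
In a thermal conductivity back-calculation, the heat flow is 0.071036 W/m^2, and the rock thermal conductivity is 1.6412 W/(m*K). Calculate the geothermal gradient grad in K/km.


grad = q / k * 1000
grad = 0.071036 / 1.6412 * 1000
grad = 43.28296 deg C/km
Convert: 43.28296 deg C/km * 1.0 = 43.283 K/km
grad = 43.283 K/km


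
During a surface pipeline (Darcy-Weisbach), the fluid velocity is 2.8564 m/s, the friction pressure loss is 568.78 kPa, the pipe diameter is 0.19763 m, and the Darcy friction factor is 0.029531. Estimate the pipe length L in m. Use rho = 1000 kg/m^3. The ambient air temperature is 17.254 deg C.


L = dP*1000*D / (f*rho*vel^2/2)
L = 568.78*1000*0.19763 / (0.029531*1000*2.8564^2/2)
L = 933.06 m


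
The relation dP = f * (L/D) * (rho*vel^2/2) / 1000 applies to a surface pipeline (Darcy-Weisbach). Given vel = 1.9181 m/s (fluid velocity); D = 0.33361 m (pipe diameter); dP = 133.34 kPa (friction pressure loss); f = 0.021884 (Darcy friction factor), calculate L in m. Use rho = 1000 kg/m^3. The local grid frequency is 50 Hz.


L = dP*1000*D / (f*rho*vel^2/2)
L = 133.34*1000*0.33361 / (0.021884*1000*1.9181^2/2)
L = 1105.0 m


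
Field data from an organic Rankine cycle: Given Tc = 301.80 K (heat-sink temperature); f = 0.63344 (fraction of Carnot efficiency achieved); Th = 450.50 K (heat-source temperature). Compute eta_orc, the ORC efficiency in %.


eta_orc = (1 - Tc/Th) * f * 100
eta_orc = (1 - 301.80/450.50) * 0.63344 * 100
eta_orc = 20.908 %


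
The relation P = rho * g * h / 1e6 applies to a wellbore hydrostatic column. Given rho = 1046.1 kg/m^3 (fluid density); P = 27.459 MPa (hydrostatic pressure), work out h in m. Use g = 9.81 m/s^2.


h = P * 1e6 / (g * rho)
h = 27.459 * 1e6 / (9.81 * 1046.1)
h = 2675.7 m


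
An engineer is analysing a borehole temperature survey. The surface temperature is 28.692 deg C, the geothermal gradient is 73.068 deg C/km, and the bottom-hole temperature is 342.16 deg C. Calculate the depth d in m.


d = (T_d - T_surf) / grad * 1000
d = (342.16 - 28.692) / 73.068 * 1000
d = 4290.1 m


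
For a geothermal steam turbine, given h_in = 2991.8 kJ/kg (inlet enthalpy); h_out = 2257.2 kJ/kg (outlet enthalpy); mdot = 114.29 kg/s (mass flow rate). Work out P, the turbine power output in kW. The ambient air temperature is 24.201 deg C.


P = mdot * (h_in - h_out) / 1000
P = 114.29 * (2991.8 - 2257.2) / 1000
P = 83.95743 MW
Convert: 83.95743 MW * 1000.0 = 83957 kW
P = 83957 kW


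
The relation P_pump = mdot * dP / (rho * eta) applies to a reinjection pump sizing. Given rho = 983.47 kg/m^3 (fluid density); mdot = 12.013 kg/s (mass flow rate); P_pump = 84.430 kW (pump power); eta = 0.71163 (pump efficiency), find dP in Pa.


dP = P_pump * rho * eta / mdot
dP = 84.430 * 983.47 * 0.71163 / 12.013
dP = 4918.817 kPa
Convert: 4918.817 kPa * 1000.0 = 4.9188e+06 Pa
dP = 4.9188e+06 Pa


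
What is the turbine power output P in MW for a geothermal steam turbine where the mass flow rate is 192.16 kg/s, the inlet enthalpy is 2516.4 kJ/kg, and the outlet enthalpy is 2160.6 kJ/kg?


P = mdot * (h_in - h_out) / 1000
P = 192.16 * (2516.4 - 2160.6) / 1000
P = 68.371 MW


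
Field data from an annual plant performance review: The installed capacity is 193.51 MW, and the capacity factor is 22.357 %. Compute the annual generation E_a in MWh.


E_a = CF / 100 * cap * 8760
E_a = 22.357 / 100 * 193.51 * 8760
E_a = 3.7898e+05 MWh


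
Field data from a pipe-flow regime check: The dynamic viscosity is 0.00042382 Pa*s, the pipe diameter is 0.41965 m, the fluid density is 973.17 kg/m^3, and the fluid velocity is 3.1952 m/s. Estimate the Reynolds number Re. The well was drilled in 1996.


Re = rho * vel * D / mu
Re = 973.17 * 3.1952 * 0.41965 / 0.00042382
Re = 3.0789e+06


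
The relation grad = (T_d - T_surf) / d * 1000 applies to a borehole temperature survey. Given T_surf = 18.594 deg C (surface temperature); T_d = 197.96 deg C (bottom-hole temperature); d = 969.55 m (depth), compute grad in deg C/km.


grad = (T_d - T_surf) / d * 1000
grad = (197.96 - 18.594) / 969.55 * 1000
grad = 185.00 deg C/km


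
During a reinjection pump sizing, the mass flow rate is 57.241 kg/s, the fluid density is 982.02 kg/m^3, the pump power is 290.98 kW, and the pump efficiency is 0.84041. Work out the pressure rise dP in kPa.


dP = P_pump * rho * eta / mdot
dP = 290.98 * 982.02 * 0.84041 / 57.241
dP = 4195.3 kPa


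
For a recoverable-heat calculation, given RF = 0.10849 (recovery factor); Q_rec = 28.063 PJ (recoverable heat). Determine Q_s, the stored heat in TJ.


Q_s = Q_rec / RF
Q_s = 28.063 / 0.10849
Q_s = 258.6690 PJ
Convert: 258.6690 PJ * 1000.0 = 2.5867e+05 TJ
Q_s = 2.5867e+05 TJ


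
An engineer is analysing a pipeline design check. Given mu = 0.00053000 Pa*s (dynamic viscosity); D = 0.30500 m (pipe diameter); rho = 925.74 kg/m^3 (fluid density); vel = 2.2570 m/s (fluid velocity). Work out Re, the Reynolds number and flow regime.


Step 1: Re = rho*vel*D/mu = 925.74*2.257*0.305/0.00053 = 1.2024e+06
Step 2: Re = 1.2024e+06 > 4000, so flow is turbulent.
Re = 1.2024e+06 (turbulent)


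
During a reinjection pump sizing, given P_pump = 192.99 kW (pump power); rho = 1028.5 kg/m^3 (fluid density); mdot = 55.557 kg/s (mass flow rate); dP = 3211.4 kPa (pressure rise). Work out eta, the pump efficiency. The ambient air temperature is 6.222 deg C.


eta = mdot * dP / (rho * P_pump)
eta = 55.557 * 3211.4 / (1028.5 * 192.99)
eta = 0.89886


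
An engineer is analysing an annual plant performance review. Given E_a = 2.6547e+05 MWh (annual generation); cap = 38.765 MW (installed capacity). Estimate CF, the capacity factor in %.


CF = E_a / (cap * 8760) * 100
CF = 2.6547e+05 / (38.765 * 8760) * 100
CF = 78.176 %


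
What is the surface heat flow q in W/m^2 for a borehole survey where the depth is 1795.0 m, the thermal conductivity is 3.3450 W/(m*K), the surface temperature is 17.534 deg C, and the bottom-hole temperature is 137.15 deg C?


Step 1: grad = (T_d - T_surf)/d * 1000 = (137.15 - 17.534)/1795.0 * 1000 = 66.63844 deg C/km
Step 2: q = k * grad / 1000 = 3.345 * 66.63844 / 1000 = 0.22291 W/m^2
q = 0.22291 W/m^2


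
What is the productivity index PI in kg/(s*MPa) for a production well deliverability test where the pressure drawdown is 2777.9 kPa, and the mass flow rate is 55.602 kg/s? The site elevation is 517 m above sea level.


PI = mdot * 1000 / dP
PI = 55.602 * 1000 / 2777.9
PI = 20.016 kg/(s*MPa)


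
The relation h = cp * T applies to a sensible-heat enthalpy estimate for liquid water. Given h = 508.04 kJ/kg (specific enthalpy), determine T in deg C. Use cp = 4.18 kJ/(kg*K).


T = h / cp
T = 508.04 / 4.18
T = 121.54 deg C


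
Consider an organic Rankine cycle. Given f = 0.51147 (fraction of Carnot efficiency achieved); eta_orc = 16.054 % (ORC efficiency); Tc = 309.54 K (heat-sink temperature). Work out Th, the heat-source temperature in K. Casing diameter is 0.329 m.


Th = Tc / (1 - (eta_orc/100)/f)
Th = 309.54 / (1 - (16.054/100)/0.51147)
Th = 451.15 K


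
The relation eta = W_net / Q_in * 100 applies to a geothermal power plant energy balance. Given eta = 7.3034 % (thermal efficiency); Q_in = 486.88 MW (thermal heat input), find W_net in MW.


W_net = eta / 100 * Q_in
W_net = 7.3034 / 100 * 486.88
W_net = 35.559 MW


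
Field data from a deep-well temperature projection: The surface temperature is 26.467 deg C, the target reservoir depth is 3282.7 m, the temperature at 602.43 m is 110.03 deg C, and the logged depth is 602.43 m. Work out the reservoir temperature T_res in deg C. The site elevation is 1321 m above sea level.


Step 1: grad = (T_d1 - T_surf)/d1 * 1000 = (110.03 - 26.467)/602.43 * 1000 = 138.7099 deg C/km
Step 2: T_res = T_surf + grad*d2/1000 = 26.467 + 138.7099*3282.7/1000 = 481.81 deg C
T_res = 481.81 deg C


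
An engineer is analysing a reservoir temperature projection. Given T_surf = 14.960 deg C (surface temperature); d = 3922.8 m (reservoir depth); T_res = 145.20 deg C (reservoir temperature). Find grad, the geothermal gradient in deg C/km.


grad = (T_res - T_surf) / d * 1000
grad = (145.20 - 14.960) / 3922.8 * 1000
grad = 33.201 deg C/km


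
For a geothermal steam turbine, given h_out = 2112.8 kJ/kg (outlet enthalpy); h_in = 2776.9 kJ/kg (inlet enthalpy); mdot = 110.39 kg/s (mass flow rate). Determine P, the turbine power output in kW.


P = mdot * (h_in - h_out) / 1000
P = 110.39 * (2776.9 - 2112.8) / 1000
P = 73.31000 MW
Convert: 73.31000 MW * 1000.0 = 73310 kW
P = 73310 kW


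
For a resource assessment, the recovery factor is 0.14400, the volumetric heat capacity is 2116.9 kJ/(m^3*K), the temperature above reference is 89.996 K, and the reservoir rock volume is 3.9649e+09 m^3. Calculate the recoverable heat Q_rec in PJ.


Step 1: Q_s = Vr*rhoc*dT/1e12 = 3.9649e+09*2116.9*89.996/1e12 = 755.3631 PJ
Step 2: Q_rec = Q_s * RF = 755.3631 * 0.144 = 108.77 PJ
Q_rec = 108.77 PJ


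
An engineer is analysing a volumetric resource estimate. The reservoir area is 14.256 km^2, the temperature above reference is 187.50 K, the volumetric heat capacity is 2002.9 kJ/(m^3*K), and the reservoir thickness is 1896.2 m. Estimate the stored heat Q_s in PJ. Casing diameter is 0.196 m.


Step 1: Vr = A*1e6*hr = 14.256*1e6*1896.2 = 2.703223e+10 m^3
Step 2: Q_s = Vr*rhoc*dT/1e12 = 2.703223e+10*2002.9*187.5/1e12 = 10152 PJ
Q_s = 10152 PJ


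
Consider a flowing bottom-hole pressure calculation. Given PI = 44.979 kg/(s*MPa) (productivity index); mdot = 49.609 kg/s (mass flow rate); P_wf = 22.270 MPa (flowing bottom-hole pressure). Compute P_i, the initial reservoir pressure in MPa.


P_i = P_wf + mdot / PI
P_i = 22.270 + 49.609 / 44.979
P_i = 23.373 MPa


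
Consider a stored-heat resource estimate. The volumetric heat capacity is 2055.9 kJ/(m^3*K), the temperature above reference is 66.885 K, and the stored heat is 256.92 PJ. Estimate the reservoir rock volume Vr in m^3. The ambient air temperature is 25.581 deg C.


Vr = Q_s * 1e12 / (rhoc * dT)
Vr = 256.92 * 1e12 / (2055.9 * 66.885)
Vr = 1.8684e+09 m^3


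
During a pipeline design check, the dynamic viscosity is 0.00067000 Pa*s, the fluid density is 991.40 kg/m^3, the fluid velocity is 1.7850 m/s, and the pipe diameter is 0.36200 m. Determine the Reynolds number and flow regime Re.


Step 1: Re = rho*vel*D/mu = 991.4*1.785*0.362/0.00067 = 9.5614e+05
Step 2: Re = 9.5614e+05 > 4000, so flow is turbulent.
Re = 9.5614e+05 (turbulent)


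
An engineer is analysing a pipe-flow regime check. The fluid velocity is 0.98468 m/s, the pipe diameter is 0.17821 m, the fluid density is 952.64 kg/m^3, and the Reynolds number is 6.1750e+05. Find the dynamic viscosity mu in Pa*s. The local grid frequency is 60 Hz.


mu = rho * vel * D / Re
mu = 952.64 * 0.98468 * 0.17821 / 6.1750e+05
mu = 0.00027072 Pa*s


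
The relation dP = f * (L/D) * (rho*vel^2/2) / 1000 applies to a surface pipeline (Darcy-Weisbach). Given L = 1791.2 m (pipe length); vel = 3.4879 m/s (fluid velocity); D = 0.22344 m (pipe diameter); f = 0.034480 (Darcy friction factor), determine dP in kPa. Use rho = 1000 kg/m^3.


dP = f * (L/D) * (rho*vel^2/2) / 1000
dP = 0.034480 * (1791.2/0.22344) * (1000*3.4879^2/2) / 1000
dP = 1681.3 kPa


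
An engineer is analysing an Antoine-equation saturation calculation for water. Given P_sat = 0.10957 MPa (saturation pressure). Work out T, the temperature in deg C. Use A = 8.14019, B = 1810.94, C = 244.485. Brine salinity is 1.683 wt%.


T = B / (A - log10(P_sat * 760 / 0.101325)) - C
T = 1810.94 / (8.14019 - log10(0.10957 * 760 / 0.101325)) - 244.485
T = 102.08 deg C


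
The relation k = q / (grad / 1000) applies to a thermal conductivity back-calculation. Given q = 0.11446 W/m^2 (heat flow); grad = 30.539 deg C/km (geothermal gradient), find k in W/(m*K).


k = q / (grad / 1000)
k = 0.11446 / (30.539 / 1000)
k = 3.7480 W/(m*K)


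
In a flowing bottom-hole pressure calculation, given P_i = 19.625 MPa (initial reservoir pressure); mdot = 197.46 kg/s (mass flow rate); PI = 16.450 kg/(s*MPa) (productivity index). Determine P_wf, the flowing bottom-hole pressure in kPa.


P_wf = P_i - mdot / PI
P_wf = 19.625 - 197.46 / 16.450
P_wf = 7.621353 MPa
Convert: 7.621353 MPa * 1000.0 = 7621.4 kPa
P_wf = 7621.4 kPa


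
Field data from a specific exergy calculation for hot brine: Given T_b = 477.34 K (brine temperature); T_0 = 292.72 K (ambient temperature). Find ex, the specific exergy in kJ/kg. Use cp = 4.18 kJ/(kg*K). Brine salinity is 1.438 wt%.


ex = cp * ((T_b - T_0) - T_0 * ln(T_b/T_0))
ex = 4.18 * ((477.34 - 292.72) - 292.72 * ln(477.34/292.72))
ex = 173.37 kJ/kg


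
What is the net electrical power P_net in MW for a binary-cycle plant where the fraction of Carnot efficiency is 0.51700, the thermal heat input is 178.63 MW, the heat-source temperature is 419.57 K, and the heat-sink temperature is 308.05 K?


Step 1: eta = (1 - Tc/Th)*f = (1 - 308.05/419.57)*0.517 = 0.1374165
Step 2: P_net = eta * Q_in = 0.1374165 * 178.63 = 24.547 MW
P_net = 24.547 MW


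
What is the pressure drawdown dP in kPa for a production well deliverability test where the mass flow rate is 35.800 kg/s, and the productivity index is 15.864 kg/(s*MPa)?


dP = mdot * 1000 / PI
dP = 35.800 * 1000 / 15.864
dP = 2256.7 kPa


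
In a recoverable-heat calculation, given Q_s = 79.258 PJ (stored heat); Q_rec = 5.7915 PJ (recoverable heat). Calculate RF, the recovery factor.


RF = Q_rec / Q_s
RF = 5.7915 / 79.258
RF = 0.073071


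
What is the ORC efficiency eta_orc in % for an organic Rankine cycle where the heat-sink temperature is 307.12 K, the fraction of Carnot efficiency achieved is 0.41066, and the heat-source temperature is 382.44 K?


eta_orc = (1 - Tc/Th) * f * 100
eta_orc = (1 - 307.12/382.44) * 0.41066 * 100
eta_orc = 8.0878 %


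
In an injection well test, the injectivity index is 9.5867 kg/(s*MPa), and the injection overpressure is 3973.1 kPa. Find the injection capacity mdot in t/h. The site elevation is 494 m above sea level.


mdot = II * dP / 1000
mdot = 9.5867 * 3973.1 / 1000
mdot = 38.08892 kg/s
Convert: 38.08892 kg/s * 3.6 = 137.12 t/h
mdot = 137.12 t/h


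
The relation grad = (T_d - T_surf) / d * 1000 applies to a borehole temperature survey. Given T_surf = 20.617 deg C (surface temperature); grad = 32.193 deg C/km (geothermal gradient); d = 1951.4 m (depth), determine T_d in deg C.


T_d = T_surf + grad * d / 1000
T_d = 20.617 + 32.193 * 1951.4 / 1000
T_d = 83.438 deg C


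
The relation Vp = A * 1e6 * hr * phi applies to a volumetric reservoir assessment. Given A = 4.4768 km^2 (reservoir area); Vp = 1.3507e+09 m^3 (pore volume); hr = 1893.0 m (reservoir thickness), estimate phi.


phi = Vp / (A * 1e6 * hr)
phi = 1.3507e+09 / (4.4768 * 1e6 * 1893.0)
phi = 0.15938


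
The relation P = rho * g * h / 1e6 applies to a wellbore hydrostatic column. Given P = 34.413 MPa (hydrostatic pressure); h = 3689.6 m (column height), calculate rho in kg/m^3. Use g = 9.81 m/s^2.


rho = P * 1e6 / (g * h)
rho = 34.413 * 1e6 / (9.81 * 3689.6)
rho = 950.77 kg/m^3
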